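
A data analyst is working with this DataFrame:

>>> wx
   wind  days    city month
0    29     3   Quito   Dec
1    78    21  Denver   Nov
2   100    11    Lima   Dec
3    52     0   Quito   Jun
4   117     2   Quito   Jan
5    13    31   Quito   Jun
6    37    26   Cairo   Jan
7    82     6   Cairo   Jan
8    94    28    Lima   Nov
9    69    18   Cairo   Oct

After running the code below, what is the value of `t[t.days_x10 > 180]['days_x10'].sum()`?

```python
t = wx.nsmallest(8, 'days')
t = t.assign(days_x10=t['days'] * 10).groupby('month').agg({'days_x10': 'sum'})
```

550

take 8 rows with smallest days:
   wind  days    city month
3    52     0   Quito   Jun
4   117     2   Quito   Jan
0    29     3   Quito   Dec
7    82     6   Cairo   Jan
2   100    11    Lima   Dec
9    69    18   Cairo   Oct
1    78    21  Denver   Nov
6    37    26   Cairo   Jan
add column days_x10 = t['days'] * 10:
   wind  days    city month  days_x10
3    52     0   Quito   Jun         0
4   117     2   Quito   Jan        20
0    29     3   Quito   Dec        30
7    82     6   Cairo   Jan        60
2   100    11    Lima   Dec       110
9    69    18   Cairo   Oct       180
1    78    21  Denver   Nov       210
6    37    26   Cairo   Jan       260
group by month, sum of days_x10:
       days_x10
month          
Dec         140
Jan         340
Jun           0
Nov         210
Oct         180
filter rows where days_x10 > 180:
       days_x10
month          
Jan         340
Nov         210
Hence 550.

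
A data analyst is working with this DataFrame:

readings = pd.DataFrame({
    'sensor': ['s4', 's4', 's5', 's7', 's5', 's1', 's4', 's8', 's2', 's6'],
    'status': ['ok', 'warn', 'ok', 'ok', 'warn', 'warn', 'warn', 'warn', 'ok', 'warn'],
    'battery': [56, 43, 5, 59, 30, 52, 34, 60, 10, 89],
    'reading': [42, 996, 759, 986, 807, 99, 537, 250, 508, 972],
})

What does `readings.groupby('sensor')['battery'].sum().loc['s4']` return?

group by sensor, sum of battery:
sensor
s1     52
s2     10
s4    133
s5     35
s6     89
s7     59
s8     60
Name: battery, dtype: int64
value at index 's4' → 133

133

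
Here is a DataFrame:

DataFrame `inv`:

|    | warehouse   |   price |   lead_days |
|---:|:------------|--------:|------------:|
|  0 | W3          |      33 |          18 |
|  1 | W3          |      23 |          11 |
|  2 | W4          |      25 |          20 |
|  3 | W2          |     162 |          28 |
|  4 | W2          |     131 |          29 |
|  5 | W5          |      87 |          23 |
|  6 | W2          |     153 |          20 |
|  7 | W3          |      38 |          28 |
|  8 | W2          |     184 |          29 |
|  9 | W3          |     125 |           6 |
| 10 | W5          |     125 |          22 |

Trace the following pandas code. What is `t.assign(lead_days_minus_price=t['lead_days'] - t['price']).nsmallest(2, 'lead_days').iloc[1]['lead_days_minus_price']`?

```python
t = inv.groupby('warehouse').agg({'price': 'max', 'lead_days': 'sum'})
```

-80

group by warehouse: max(price), sum(lead_days):
           price  lead_days
warehouse                  
W2           184        106
W3           125         63
W4            25         20
W5           125         45
add column lead_days_minus_price = t['lead_days'] - t['price']:
           price  lead_days  lead_days_minus_price
warehouse                                         
W2           184        106                    -78
W3           125         63                    -62
W4            25         20                     -5
W5           125         45                    -80
take 2 rows with smallest lead_days:
           price  lead_days  lead_days_minus_price
warehouse                                         
W4            25         20                     -5
W5           125         45                    -80
Finally, value at position 1, column 'lead_days_minus_price' = -80.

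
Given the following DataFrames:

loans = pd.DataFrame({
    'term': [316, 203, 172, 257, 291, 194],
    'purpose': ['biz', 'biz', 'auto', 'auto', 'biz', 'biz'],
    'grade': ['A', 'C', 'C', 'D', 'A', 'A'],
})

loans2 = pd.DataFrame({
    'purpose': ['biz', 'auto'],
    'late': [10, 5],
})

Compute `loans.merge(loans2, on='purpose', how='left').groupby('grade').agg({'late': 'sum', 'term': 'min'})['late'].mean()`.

merge on 'purpose' (how='left') → 6 rows:
   term purpose grade  late
0   316     biz     A    10
1   203     biz     C    10
2   172    auto     C     5
3   257    auto     D     5
4   291     biz     A    10
5   194     biz     A    10
group by grade: sum(late), min(term):
       late  term
grade            
A        30   194
C        15   172
D         5   257

16.6666666667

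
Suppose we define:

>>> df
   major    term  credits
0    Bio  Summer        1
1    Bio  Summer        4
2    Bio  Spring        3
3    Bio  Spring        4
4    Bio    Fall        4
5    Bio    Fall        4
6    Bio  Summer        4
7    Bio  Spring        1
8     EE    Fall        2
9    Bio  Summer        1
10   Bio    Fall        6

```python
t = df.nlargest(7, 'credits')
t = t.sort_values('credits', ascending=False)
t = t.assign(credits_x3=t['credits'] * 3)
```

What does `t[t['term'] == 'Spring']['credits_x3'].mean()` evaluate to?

10.5

take 7 rows with largest credits:
   major    term  credits
10   Bio    Fall        6
1    Bio  Summer        4
3    Bio  Spring        4
4    Bio    Fall        4
5    Bio    Fall        4
6    Bio  Summer        4
2    Bio  Spring        3
sort by credits descending:
   major    term  credits
10   Bio    Fall        6
1    Bio  Summer        4
3    Bio  Spring        4
4    Bio    Fall        4
5    Bio    Fall        4
6    Bio  Summer        4
2    Bio  Spring        3
add column credits_x3 = t['credits'] * 3:
   major    term  credits  credits_x3
10   Bio    Fall        6          18
1    Bio  Summer        4          12
3    Bio  Spring        4          12
4    Bio    Fall        4          12
5    Bio    Fall        4          12
6    Bio  Summer        4          12
2    Bio  Spring        3           9
filter rows where term == 'Spring':
  major    term  credits  credits_x3
3   Bio  Spring        4          12
2   Bio  Spring        3           9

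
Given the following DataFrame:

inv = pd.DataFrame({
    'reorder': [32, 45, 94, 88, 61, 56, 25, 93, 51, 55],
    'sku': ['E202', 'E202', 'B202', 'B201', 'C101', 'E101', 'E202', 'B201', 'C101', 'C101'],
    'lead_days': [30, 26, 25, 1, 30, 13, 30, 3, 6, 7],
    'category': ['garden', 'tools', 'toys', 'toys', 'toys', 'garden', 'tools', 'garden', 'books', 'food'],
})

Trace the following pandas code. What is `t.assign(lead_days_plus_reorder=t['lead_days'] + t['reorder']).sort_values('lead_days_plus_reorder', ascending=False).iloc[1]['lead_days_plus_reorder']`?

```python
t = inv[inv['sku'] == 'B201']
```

filter rows where sku == 'B201':
   reorder   sku  lead_days category
3       88  B201          1     toys
7       93  B201          3   garden
add column lead_days_plus_reorder = t['lead_days'] + t['reorder']:
   reorder   sku  lead_days category  lead_days_plus_reorder
3       88  B201          1     toys                      89
7       93  B201          3   garden                      96
sort by lead_days_plus_reorder descending:
   reorder   sku  lead_days category  lead_days_plus_reorder
7       93  B201          3   garden                      96
3       88  B201          1     toys                      89
The value at position 1, column 'lead_days_plus_reorder' is 89.

89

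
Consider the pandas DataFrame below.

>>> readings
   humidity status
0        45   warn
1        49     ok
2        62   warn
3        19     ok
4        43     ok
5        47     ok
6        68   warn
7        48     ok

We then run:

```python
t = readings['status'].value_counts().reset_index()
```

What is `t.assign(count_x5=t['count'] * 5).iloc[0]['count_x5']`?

value_counts of status:
status
ok      5
warn    3
Name: count, dtype: int64
reset_index():
  status  count
0     ok      5
1   warn      3
add column count_x5 = t['count'] * 5:
  status  count  count_x5
0     ok      5        25
1   warn      3        15
So iloc[0]['count_x5'] = 25.

25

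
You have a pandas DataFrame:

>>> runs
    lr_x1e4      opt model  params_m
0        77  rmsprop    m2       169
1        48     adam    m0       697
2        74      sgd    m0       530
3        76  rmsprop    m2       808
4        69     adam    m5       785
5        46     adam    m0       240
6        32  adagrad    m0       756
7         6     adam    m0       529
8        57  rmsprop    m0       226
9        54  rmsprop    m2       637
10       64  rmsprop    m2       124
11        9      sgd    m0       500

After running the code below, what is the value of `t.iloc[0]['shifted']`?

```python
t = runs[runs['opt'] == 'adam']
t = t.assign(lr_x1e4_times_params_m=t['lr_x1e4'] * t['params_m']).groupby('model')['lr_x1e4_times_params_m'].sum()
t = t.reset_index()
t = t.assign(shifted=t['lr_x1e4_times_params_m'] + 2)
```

47672

filter rows where opt == 'adam':
   lr_x1e4   opt model  params_m
1       48  adam    m0       697
4       69  adam    m5       785
5       46  adam    m0       240
7        6  adam    m0       529
add column lr_x1e4_times_params_m = t['lr_x1e4'] * t['params_m']:
   lr_x1e4   opt model  params_m  lr_x1e4_times_params_m
1       48  adam    m0       697                   33456
4       69  adam    m5       785                   54165
5       46  adam    m0       240                   11040
7        6  adam    m0       529                    3174
group by model, sum of lr_x1e4_times_params_m:
model
m0    47670
m5    54165
Name: lr_x1e4_times_params_m, dtype: int64
reset_index():
  model  lr_x1e4_times_params_m
0    m0                   47670
1    m5                   54165
add column shifted = t['lr_x1e4_times_params_m'] + 2:
  model  lr_x1e4_times_params_m  shifted
0    m0                   47670    47672
1    m5                   54165    54167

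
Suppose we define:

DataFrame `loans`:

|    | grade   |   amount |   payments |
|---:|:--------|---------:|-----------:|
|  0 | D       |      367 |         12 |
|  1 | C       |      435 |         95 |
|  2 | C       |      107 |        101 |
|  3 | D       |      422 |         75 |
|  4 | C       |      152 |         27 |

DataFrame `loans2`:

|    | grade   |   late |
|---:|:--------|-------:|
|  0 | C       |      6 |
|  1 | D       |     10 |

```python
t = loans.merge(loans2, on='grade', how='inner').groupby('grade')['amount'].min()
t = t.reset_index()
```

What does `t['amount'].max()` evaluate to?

merge on 'grade' (how='inner') → 5 rows:
  grade  amount  payments  late
0     D     367        12    10
1     C     435        95     6
2     C     107       101     6
3     D     422        75    10
4     C     152        27     6
group by grade, min of amount:
grade
C    107
D    367
Name: amount, dtype: int64
reset_index():
  grade  amount
0     C     107
1     D     367
Hence 367.

367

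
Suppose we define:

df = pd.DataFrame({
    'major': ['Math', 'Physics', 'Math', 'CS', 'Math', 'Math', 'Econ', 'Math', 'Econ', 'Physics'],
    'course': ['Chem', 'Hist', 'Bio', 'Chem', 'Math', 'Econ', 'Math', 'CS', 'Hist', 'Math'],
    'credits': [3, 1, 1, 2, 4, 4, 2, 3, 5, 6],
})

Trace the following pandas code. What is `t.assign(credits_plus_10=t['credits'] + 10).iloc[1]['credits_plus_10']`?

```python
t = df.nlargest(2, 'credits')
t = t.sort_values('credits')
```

take 2 rows with largest credits:
     major course  credits
9  Physics   Math        6
8     Econ   Hist        5
sort by credits:
     major course  credits
8     Econ   Hist        5
9  Physics   Math        6
add column credits_plus_10 = t['credits'] + 10:
     major course  credits  credits_plus_10
8     Econ   Hist        5               15
9  Physics   Math        6               16
Finally, value at position 1, column 'credits_plus_10' = 16.

16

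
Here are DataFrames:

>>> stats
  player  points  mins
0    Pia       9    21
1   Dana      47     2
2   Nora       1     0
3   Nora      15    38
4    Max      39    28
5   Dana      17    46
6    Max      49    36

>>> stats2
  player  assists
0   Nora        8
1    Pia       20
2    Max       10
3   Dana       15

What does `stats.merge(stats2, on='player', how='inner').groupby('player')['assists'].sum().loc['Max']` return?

20

merge on 'player' (how='inner') → 7 rows:
  player  points  mins  assists
0    Pia       9    21       20
1   Dana      47     2       15
2   Nora       1     0        8
3   Nora      15    38        8
4    Max      39    28       10
5   Dana      17    46       15
6    Max      49    36       10
group by player, sum of assists:
player
Dana    30
Max     20
Nora    16
Pia     20
Name: assists, dtype: int64
Taking the value at index 'Max' gives 20.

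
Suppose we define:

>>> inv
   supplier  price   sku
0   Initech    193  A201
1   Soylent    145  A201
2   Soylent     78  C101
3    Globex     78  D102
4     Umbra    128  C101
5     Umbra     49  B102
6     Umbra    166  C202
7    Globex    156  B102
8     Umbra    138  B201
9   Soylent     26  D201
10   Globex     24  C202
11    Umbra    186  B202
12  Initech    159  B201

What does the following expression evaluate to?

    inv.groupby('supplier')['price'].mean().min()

83.0

group by supplier, mean of price:
supplier
Globex      86.0
Initech    176.0
Soylent     83.0
Umbra      133.4
Name: price, dtype: float64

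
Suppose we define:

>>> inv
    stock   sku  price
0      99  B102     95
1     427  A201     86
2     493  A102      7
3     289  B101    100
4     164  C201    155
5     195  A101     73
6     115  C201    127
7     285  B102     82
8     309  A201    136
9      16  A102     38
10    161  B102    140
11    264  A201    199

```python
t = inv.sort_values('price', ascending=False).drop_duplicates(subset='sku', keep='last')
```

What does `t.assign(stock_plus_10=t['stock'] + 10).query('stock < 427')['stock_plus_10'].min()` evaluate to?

125

sort by price descending:
    stock   sku  price
11    264  A201    199
4     164  C201    155
10    161  B102    140
8     309  A201    136
6     115  C201    127
3     289  B101    100
0      99  B102     95
1     427  A201     86
7     285  B102     82
5     195  A101     73
9      16  A102     38
2     493  A102      7
drop duplicate sku (keep=last):
   stock   sku  price
6    115  C201    127
3    289  B101    100
1    427  A201     86
7    285  B102     82
5    195  A101     73
2    493  A102      7
add column stock_plus_10 = t['stock'] + 10:
   stock   sku  price  stock_plus_10
6    115  C201    127            125
3    289  B101    100            299
1    427  A201     86            437
7    285  B102     82            295
5    195  A101     73            205
2    493  A102      7            503
filter rows where stock < 427:
   stock   sku  price  stock_plus_10
6    115  C201    127            125
3    289  B101    100            299
7    285  B102     82            295
5    195  A101     73            205
Finally, min of column 'stock_plus_10' = 125.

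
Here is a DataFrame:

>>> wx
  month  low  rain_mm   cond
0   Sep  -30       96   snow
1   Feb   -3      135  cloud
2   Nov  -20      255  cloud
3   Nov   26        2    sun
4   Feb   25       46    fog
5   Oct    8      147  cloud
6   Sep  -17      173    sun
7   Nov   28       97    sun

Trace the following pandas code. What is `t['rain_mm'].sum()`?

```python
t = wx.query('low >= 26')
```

filter rows where low >= 26:
  month  low  rain_mm cond
3   Nov   26        2  sun
7   Nov   28       97  sun

99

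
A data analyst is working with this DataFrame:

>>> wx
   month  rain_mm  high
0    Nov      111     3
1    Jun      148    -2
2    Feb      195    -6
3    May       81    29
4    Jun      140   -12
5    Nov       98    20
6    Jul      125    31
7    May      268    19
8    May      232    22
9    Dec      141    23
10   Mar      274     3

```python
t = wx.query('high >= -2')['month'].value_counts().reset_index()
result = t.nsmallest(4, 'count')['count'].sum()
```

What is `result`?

filter rows where high >= -2:
   month  rain_mm  high
0    Nov      111     3
1    Jun      148    -2
3    May       81    29
5    Nov       98    20
6    Jul      125    31
7    May      268    19
8    May      232    22
9    Dec      141    23
10   Mar      274     3
value_counts of month:
month
May    3
Nov    2
Jun    1
Jul    1
Dec    1
Mar    1
Name: count, dtype: int64
reset_index():
  month  count
0   May      3
1   Nov      2
2   Jun      1
3   Jul      1
4   Dec      1
5   Mar      1
take 4 rows with smallest count:
  month  count
2   Jun      1
3   Jul      1
4   Dec      1
5   Mar      1
So sum() = 4.

4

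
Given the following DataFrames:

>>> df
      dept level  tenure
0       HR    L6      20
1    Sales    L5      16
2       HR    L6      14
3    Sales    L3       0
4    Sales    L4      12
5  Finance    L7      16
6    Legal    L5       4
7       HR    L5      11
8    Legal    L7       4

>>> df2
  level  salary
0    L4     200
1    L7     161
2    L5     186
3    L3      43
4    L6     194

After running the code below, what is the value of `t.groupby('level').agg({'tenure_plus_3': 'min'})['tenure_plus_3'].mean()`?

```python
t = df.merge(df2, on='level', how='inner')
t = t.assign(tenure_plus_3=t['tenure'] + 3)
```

9.8

merge on 'level' (how='inner') → 9 rows:
      dept level  tenure  salary
0       HR    L6      20     194
1    Sales    L5      16     186
2       HR    L6      14     194
3    Sales    L3       0      43
4    Sales    L4      12     200
5  Finance    L7      16     161
6    Legal    L5       4     186
7       HR    L5      11     186
8    Legal    L7       4     161
add column tenure_plus_3 = t['tenure'] + 3:
      dept level  tenure  salary  tenure_plus_3
0       HR    L6      20     194             23
1    Sales    L5      16     186             19
2       HR    L6      14     194             17
3    Sales    L3       0      43              3
4    Sales    L4      12     200             15
5  Finance    L7      16     161             19
6    Legal    L5       4     186              7
7       HR    L5      11     186             14
8    Legal    L7       4     161              7
group by level, min of tenure_plus_3:
       tenure_plus_3
level               
L3                 3
L4                15
L5                 7
L6                17
L7                 7
Finally, mean of column 'tenure_plus_3' = 9.8.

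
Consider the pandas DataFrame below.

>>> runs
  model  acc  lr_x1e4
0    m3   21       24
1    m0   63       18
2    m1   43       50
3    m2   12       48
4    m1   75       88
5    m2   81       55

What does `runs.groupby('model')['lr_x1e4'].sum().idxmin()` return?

m0

group by model, sum of lr_x1e4:
model
m0     18
m1    138
m2    103
m3     24
Name: lr_x1e4, dtype: int64
Reading off the label with the smallest value, we get m0.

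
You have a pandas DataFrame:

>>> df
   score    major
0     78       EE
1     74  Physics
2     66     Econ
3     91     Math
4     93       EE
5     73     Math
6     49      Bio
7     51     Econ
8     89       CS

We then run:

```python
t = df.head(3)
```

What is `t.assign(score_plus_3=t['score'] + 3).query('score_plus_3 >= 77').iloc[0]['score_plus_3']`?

take first 3 rows:
   score    major
0     78       EE
1     74  Physics
2     66     Econ
add column score_plus_3 = t['score'] + 3:
   score    major  score_plus_3
0     78       EE            81
1     74  Physics            77
2     66     Econ            69
filter rows where score_plus_3 >= 77:
   score    major  score_plus_3
0     78       EE            81
1     74  Physics            77
Then the value at position 0, column 'score_plus_3': 81

81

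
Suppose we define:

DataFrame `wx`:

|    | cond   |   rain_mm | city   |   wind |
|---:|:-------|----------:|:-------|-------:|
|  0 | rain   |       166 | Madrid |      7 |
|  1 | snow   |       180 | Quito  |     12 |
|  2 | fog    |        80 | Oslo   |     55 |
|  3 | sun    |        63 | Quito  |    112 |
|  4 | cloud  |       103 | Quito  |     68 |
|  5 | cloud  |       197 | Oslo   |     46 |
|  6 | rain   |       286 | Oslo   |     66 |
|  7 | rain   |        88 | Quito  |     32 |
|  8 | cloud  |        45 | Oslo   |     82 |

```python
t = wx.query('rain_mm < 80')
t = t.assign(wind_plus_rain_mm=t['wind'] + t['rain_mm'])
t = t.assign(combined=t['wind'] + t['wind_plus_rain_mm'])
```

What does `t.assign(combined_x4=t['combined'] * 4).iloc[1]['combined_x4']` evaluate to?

filter rows where rain_mm < 80:
    cond  rain_mm   city  wind
3    sun       63  Quito   112
8  cloud       45   Oslo    82
add column wind_plus_rain_mm = t['wind'] + t['rain_mm']:
    cond  rain_mm   city  wind  wind_plus_rain_mm
3    sun       63  Quito   112                175
8  cloud       45   Oslo    82                127
add column combined = t['wind'] + t['wind_plus_rain_mm']:
    cond  rain_mm   city  wind  wind_plus_rain_mm  combined
3    sun       63  Quito   112                175       287
8  cloud       45   Oslo    82                127       209
add column combined_x4 = t['combined'] * 4:
    cond  rain_mm   city  wind  wind_plus_rain_mm  combined  combined_x4
3    sun       63  Quito   112                175       287         1148
8  cloud       45   Oslo    82                127       209          836

836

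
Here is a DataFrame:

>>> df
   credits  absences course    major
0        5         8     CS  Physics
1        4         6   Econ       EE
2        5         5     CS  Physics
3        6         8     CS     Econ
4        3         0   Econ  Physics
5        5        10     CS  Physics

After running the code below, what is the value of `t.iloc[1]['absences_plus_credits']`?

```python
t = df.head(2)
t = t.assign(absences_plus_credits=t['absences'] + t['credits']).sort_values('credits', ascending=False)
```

10

take first 2 rows:
   credits  absences course    major
0        5         8     CS  Physics
1        4         6   Econ       EE
add column absences_plus_credits = t['absences'] + t['credits']:
   credits  absences course    major  absences_plus_credits
0        5         8     CS  Physics                     13
1        4         6   Econ       EE                     10
sort by credits descending:
   credits  absences course    major  absences_plus_credits
0        5         8     CS  Physics                     13
1        4         6   Econ       EE                     10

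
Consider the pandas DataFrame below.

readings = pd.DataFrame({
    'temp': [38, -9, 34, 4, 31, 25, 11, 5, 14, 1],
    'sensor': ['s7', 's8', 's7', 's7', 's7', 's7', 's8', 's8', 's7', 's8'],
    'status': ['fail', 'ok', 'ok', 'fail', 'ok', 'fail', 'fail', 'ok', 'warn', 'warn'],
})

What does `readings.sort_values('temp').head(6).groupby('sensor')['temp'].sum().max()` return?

sort by temp:
   temp sensor status
1    -9     s8     ok
9     1     s8   warn
3     4     s7   fail
7     5     s8     ok
6    11     s8   fail
8    14     s7   warn
5    25     s7   fail
4    31     s7     ok
2    34     s7     ok
0    38     s7   fail
take first 6 rows:
   temp sensor status
1    -9     s8     ok
9     1     s8   warn
3     4     s7   fail
7     5     s8     ok
6    11     s8   fail
8    14     s7   warn
group by sensor, sum of temp:
sensor
s7    18
s8     8
Name: temp, dtype: int64

18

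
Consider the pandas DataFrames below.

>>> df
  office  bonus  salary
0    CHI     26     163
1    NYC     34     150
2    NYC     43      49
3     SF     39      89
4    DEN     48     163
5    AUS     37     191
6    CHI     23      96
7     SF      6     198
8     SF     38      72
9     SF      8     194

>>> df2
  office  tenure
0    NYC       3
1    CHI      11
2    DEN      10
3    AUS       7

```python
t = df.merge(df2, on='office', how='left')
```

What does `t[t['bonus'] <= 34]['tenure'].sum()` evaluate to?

merge on 'office' (how='left') → 10 rows:
  office  bonus  salary  tenure
0    CHI     26     163    11.0
1    NYC     34     150     3.0
2    NYC     43      49     3.0
3     SF     39      89     NaN
4    DEN     48     163    10.0
5    AUS     37     191     7.0
6    CHI     23      96    11.0
7     SF      6     198     NaN
8     SF     38      72     NaN
9     SF      8     194     NaN
filter rows where bonus <= 34:
  office  bonus  salary  tenure
0    CHI     26     163    11.0
1    NYC     34     150     3.0
6    CHI     23      96    11.0
7     SF      6     198     NaN
9     SF      8     194     NaN

25.0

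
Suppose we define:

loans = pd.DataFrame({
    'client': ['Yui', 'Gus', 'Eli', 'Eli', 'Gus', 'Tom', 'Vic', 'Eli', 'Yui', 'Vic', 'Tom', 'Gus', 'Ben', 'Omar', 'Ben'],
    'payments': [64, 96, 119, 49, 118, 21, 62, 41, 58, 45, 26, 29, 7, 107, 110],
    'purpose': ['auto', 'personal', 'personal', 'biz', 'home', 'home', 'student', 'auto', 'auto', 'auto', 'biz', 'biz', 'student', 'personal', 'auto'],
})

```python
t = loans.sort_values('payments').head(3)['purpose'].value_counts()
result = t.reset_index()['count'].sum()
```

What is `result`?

sort by payments:
   client  payments   purpose
12    Ben         7   student
5     Tom        21      home
10    Tom        26       biz
11    Gus        29       biz
7     Eli        41      auto
9     Vic        45      auto
3     Eli        49       biz
8     Yui        58      auto
6     Vic        62   student
0     Yui        64      auto
1     Gus        96  personal
13   Omar       107  personal
14    Ben       110      auto
4     Gus       118      home
2     Eli       119  personal
take first 3 rows:
   client  payments  purpose
12    Ben         7  student
5     Tom        21     home
10    Tom        26      biz
value_counts of purpose:
purpose
student    1
home       1
biz        1
Name: count, dtype: int64
reset_index():
   purpose  count
0  student      1
1     home      1
2      biz      1

3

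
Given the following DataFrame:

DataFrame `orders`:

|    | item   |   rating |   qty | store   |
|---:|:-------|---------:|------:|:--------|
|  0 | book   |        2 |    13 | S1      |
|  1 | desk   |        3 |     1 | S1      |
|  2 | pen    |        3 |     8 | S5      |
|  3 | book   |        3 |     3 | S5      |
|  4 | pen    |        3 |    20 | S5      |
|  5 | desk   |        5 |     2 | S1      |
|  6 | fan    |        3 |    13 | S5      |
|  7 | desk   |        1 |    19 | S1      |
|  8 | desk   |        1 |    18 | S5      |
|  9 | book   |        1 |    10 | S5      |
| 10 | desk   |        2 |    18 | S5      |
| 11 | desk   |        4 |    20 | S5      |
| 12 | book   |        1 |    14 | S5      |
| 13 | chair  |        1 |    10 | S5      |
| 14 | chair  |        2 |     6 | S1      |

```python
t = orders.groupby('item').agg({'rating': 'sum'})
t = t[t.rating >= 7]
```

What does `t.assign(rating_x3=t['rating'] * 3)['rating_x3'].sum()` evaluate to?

group by item, sum of rating:
       rating
item         
book        7
chair       3
desk       16
fan         3
pen         6
filter rows where rating >= 7:
      rating
item        
book       7
desk      16
add column rating_x3 = t['rating'] * 3:
      rating  rating_x3
item                   
book       7         21
desk      16         48

69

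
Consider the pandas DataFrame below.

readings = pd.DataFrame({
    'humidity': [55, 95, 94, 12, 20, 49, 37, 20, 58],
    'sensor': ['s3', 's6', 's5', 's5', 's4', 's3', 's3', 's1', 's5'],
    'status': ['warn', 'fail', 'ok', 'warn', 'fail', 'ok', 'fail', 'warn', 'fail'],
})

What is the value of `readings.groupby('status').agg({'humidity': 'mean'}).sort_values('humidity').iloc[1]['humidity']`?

52.5

group by status, mean of humidity:
        humidity
status          
fail        52.5
ok          71.5
warn        29.0
sort by humidity:
        humidity
status          
warn        29.0
fail        52.5
ok          71.5
Reading off the value at position 1, column 'humidity', we get 52.5.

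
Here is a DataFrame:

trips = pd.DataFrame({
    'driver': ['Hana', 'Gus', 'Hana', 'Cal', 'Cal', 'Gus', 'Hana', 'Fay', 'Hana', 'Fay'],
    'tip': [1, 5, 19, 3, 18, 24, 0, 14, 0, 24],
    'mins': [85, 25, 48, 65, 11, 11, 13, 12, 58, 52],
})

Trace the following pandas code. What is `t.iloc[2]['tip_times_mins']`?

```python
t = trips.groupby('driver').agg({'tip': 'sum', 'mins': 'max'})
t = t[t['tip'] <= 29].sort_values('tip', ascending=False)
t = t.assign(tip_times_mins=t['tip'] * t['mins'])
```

group by driver: sum(tip), max(mins):
        tip  mins
driver           
Cal      21    65
Fay      38    52
Gus      29    25
Hana     20    85
filter rows where tip <= 29:
        tip  mins
driver           
Cal      21    65
Gus      29    25
Hana     20    85
sort by tip descending:
        tip  mins
driver           
Gus      29    25
Cal      21    65
Hana     20    85
add column tip_times_mins = t['tip'] * t['mins']:
        tip  mins  tip_times_mins
driver                           
Gus      29    25             725
Cal      21    65            1365
Hana     20    85            1700
Taking the value at position 2, column 'tip_times_mins' gives 1700.

1700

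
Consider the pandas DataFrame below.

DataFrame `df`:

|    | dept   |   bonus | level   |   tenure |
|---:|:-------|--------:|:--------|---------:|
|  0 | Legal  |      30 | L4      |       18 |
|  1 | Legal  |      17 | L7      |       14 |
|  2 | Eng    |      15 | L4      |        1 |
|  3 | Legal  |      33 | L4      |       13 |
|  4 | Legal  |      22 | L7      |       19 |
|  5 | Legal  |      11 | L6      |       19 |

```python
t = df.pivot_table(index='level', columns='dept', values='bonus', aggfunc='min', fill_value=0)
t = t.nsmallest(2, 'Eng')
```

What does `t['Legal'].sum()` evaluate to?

pivot: rows=level, cols=dept, min(bonus):
dept   Eng  Legal
level            
L4      15     30
L6       0     11
L7       0     17
take 2 rows with smallest Eng:
dept   Eng  Legal
level            
L6       0     11
L7       0     17
Finally, sum of column 'Legal' = 28.

28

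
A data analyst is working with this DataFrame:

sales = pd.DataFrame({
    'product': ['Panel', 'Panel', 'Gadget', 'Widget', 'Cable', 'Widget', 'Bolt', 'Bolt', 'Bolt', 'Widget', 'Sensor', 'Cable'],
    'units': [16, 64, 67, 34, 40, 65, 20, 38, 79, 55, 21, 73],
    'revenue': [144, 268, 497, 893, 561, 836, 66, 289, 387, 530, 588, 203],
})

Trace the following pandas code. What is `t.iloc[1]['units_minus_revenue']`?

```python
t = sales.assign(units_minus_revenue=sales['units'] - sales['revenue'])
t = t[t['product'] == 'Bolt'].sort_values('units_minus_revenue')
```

add column units_minus_revenue = sales['units'] - sales['revenue']:
   product  units  revenue  units_minus_revenue
0    Panel     16      144                 -128
1    Panel     64      268                 -204
2   Gadget     67      497                 -430
3   Widget     34      893                 -859
4    Cable     40      561                 -521
5   Widget     65      836                 -771
6     Bolt     20       66                  -46
7     Bolt     38      289                 -251
8     Bolt     79      387                 -308
9   Widget     55      530                 -475
10  Sensor     21      588                 -567
11   Cable     73      203                 -130
filter rows where product == 'Bolt':
  product  units  revenue  units_minus_revenue
6    Bolt     20       66                  -46
7    Bolt     38      289                 -251
8    Bolt     79      387                 -308
sort by units_minus_revenue:
  product  units  revenue  units_minus_revenue
8    Bolt     79      387                 -308
7    Bolt     38      289                 -251
6    Bolt     20       66                  -46
Taking the value at position 1, column 'units_minus_revenue' gives -251.

-251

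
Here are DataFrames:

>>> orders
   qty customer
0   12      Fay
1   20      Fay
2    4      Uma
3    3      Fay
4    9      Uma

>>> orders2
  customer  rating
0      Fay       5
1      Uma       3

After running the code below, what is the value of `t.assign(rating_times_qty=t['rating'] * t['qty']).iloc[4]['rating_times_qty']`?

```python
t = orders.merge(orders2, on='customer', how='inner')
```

merge on 'customer' (how='inner') → 5 rows:
   qty customer  rating
0   12      Fay       5
1   20      Fay       5
2    4      Uma       3
3    3      Fay       5
4    9      Uma       3
add column rating_times_qty = t['rating'] * t['qty']:
   qty customer  rating  rating_times_qty
0   12      Fay       5                60
1   20      Fay       5               100
2    4      Uma       3                12
3    3      Fay       5                15
4    9      Uma       3                27

27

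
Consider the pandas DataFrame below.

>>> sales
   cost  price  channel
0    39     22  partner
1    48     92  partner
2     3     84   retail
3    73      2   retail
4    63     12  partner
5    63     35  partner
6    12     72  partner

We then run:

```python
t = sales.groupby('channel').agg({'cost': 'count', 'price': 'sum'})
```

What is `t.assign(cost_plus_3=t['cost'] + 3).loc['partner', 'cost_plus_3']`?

8

group by channel: count(cost), sum(price):
         cost  price
channel             
partner     5    233
retail      2     86
add column cost_plus_3 = t['cost'] + 3:
         cost  price  cost_plus_3
channel                          
partner     5    233            8
retail      2     86            5
The value at row 'partner', column 'cost_plus_3' is 8.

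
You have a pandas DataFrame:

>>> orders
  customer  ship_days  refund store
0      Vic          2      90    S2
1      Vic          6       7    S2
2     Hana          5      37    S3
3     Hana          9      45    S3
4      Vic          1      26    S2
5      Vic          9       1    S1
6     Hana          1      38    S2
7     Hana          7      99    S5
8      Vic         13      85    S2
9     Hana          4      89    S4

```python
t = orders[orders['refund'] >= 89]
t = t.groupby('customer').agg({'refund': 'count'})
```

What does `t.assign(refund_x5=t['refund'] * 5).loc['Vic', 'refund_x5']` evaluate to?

filter rows where refund >= 89:
  customer  ship_days  refund store
0      Vic          2      90    S2
7     Hana          7      99    S5
9     Hana          4      89    S4
group by customer, count of refund:
          refund
customer        
Hana           2
Vic            1
add column refund_x5 = t['refund'] * 5:
          refund  refund_x5
customer                   
Hana           2         10
Vic            1          5
So loc['Vic', 'refund_x5'] = 5.

5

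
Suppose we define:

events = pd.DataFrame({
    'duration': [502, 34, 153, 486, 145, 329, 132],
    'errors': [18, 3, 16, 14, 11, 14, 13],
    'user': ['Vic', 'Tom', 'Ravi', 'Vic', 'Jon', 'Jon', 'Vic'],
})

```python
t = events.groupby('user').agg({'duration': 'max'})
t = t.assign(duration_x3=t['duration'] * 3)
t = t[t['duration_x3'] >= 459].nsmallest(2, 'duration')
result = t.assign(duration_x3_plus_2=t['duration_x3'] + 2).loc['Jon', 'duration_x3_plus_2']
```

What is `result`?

group by user, max of duration:
      duration
user          
Jon        329
Ravi       153
Tom         34
Vic        502
add column duration_x3 = t['duration'] * 3:
      duration  duration_x3
user                       
Jon        329          987
Ravi       153          459
Tom         34          102
Vic        502         1506
filter rows where duration_x3 >= 459:
      duration  duration_x3
user                       
Jon        329          987
Ravi       153          459
Vic        502         1506
take 2 rows with smallest duration:
      duration  duration_x3
user                       
Ravi       153          459
Jon        329          987
add column duration_x3_plus_2 = t['duration_x3'] + 2:
      duration  duration_x3  duration_x3_plus_2
user                                           
Ravi       153          459                 461
Jon        329          987                 989
Reading off the value at row 'Jon', column 'duration_x3_plus_2', we get 989.

989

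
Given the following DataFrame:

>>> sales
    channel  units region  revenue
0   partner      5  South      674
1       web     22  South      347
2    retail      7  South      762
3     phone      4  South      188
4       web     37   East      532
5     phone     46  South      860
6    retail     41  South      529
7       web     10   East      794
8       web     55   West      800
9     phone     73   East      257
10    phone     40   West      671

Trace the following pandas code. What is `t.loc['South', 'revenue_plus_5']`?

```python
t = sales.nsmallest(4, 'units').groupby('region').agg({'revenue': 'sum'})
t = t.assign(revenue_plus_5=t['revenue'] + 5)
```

take 4 rows with smallest units:
   channel  units region  revenue
3    phone      4  South      188
0  partner      5  South      674
2   retail      7  South      762
7      web     10   East      794
group by region, sum of revenue:
        revenue
region         
East        794
South      1624
add column revenue_plus_5 = t['revenue'] + 5:
        revenue  revenue_plus_5
region                         
East        794             799
South      1624            1629
The value at row 'South', column 'revenue_plus_5' is 1629.

1629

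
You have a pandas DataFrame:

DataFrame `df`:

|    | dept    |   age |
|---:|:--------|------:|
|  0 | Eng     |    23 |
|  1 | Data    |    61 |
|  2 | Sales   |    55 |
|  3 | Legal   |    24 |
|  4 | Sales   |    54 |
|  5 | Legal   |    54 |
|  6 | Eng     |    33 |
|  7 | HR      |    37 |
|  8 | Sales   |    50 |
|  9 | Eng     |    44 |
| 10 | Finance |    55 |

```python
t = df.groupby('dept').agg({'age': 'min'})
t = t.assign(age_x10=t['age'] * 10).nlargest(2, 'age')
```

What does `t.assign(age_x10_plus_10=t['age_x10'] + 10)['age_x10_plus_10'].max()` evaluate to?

620

group by dept, min of age:
         age
dept        
Data      61
Eng       23
Finance   55
HR        37
Legal     24
Sales     50
add column age_x10 = t['age'] * 10:
         age  age_x10
dept                 
Data      61      610
Eng       23      230
Finance   55      550
HR        37      370
Legal     24      240
Sales     50      500
take 2 rows with largest age:
         age  age_x10
dept                 
Data      61      610
Finance   55      550
add column age_x10_plus_10 = t['age_x10'] + 10:
         age  age_x10  age_x10_plus_10
dept                                  
Data      61      610              620
Finance   55      550              560
Taking the max of column 'age_x10_plus_10' gives 620.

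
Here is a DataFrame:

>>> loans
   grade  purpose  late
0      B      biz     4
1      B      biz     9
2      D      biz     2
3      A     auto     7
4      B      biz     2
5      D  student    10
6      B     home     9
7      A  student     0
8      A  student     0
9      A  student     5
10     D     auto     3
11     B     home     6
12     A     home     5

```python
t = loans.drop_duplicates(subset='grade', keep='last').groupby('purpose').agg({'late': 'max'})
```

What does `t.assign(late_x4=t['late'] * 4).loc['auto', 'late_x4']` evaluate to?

drop duplicate grade (keep=last):
   grade purpose  late
10     D    auto     3
11     B    home     6
12     A    home     5
group by purpose, max of late:
         late
purpose      
auto        3
home        6
add column late_x4 = t['late'] * 4:
         late  late_x4
purpose               
auto        3       12
home        6       24
Finally, value at row 'auto', column 'late_x4' = 12.

12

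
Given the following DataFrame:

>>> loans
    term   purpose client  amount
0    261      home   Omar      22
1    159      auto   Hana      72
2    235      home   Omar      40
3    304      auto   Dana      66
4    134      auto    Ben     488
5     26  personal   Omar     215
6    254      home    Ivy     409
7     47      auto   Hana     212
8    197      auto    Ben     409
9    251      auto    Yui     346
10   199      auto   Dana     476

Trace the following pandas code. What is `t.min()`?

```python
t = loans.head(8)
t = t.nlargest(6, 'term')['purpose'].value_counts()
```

take first 8 rows:
   term   purpose client  amount
0   261      home   Omar      22
1   159      auto   Hana      72
2   235      home   Omar      40
3   304      auto   Dana      66
4   134      auto    Ben     488
5    26  personal   Omar     215
6   254      home    Ivy     409
7    47      auto   Hana     212
take 6 rows with largest term:
   term purpose client  amount
3   304    auto   Dana      66
0   261    home   Omar      22
6   254    home    Ivy     409
2   235    home   Omar      40
1   159    auto   Hana      72
4   134    auto    Ben     488
value_counts of purpose:
purpose
auto    3
home    3
Name: count, dtype: int64
The min of the resulting series is 3.

3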